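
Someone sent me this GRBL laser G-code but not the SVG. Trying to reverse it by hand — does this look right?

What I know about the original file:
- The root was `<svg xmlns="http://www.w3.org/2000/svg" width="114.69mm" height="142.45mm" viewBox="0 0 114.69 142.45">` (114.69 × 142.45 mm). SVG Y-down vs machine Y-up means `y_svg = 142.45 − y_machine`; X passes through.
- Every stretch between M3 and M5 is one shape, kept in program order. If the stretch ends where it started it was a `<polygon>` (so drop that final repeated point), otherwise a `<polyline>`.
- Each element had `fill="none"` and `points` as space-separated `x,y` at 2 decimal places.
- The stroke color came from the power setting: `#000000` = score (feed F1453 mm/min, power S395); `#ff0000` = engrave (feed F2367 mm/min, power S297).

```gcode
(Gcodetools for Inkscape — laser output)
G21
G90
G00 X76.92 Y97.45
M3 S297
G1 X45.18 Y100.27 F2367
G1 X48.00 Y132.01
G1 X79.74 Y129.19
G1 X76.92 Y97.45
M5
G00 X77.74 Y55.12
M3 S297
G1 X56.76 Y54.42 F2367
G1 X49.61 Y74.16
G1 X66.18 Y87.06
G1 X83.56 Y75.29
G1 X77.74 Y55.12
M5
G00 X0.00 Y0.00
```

Machine Y-up, SVG Y-down with viewBox height 142.45, so y_svg = 142.45 − y_machine; X carries over. Every run uses S297, so all elements get stroke `#ff0000` (engrave).

Run 1: The run returns to its start, so emit a `<polygon>` with points (Y-flipped): 76.92,45.00 45.18,42.18 48.00,10.44 79.74,13.26.

Run 2: The run returns to its start, so emit a `<polygon>` with points (Y-flipped): 77.74,87.33 56.76,88.03 49.61,68.29 66.18,55.39 83.56,67.16.

<svg xmlns="http://www.w3.org/2000/svg" width="114.69mm" height="142.45mm" viewBox="0 0 114.69 142.45">
  <polygon points="76.92,45.00 45.18,42.18 48.00,10.44 79.74,13.26" fill="none" stroke="#ff0000"/>
  <polygon points="77.74,87.33 56.76,88.03 49.61,68.29 66.18,55.39 83.56,67.16" fill="none" stroke="#ff0000"/>
</svg>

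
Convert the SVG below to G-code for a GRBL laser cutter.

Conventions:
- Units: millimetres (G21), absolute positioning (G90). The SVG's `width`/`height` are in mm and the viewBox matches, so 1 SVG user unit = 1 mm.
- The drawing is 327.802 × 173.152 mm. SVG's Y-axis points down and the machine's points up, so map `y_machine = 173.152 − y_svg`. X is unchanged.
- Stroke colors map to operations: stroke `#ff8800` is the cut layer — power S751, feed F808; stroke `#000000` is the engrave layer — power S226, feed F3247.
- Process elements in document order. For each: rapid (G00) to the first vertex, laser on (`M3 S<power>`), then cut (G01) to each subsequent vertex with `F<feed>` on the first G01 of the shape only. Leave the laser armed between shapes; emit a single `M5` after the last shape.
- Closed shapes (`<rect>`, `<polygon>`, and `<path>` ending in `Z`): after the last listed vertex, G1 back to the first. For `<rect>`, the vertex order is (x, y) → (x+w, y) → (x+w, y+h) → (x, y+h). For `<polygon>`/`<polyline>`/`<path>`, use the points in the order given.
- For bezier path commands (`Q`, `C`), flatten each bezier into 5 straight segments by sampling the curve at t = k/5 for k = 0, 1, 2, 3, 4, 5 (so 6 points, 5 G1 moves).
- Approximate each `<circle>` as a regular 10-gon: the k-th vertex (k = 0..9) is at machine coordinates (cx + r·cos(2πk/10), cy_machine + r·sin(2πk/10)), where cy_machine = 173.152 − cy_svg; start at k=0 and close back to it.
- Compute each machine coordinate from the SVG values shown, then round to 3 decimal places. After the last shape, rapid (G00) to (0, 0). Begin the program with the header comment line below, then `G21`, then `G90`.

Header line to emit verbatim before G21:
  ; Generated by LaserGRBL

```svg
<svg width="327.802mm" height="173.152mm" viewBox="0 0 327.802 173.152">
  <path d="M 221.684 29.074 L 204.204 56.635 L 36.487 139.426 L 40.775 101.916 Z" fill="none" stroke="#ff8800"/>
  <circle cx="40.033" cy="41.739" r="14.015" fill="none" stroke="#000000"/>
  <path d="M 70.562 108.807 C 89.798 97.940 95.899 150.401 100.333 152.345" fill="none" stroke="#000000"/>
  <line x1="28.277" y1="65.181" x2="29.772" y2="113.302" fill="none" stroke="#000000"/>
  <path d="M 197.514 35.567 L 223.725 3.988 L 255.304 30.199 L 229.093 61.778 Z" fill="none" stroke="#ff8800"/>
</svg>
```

; Generated by LaserGRBL
G21
G90
G00 X221.684 Y144.078
M3 S751
G01 X204.204 Y116.517 F808
G01 X36.487 Y33.726
G01 X40.775 Y71.236
G01 X221.684 Y144.078
G00 X54.048 Y131.413
M3 S226
G01 X51.371 Y139.651 F3247
G01 X44.364 Y144.742
G01 X35.702 Y144.742
G01 X28.695 Y139.651
G01 X26.018 Y131.413
G01 X28.695 Y123.175
G01 X35.702 Y118.084
G01 X44.364 Y118.084
G01 X51.371 Y123.175
G01 X54.048 Y131.413
G00 X70.562 Y64.345
M3 S226
G01 X80.619 Y64.177 F3247
G01 X88.074 Y54.274
G01 X93.478 Y40.102
G01 X97.381 Y27.125
G01 X100.333 Y20.807
G00 X28.277 Y107.971
M3 S226
G01 X29.772 Y59.850 F3247
G00 X197.514 Y137.585
M3 S751
G01 X223.725 Y169.164 F808
G01 X255.304 Y142.953
G01 X229.093 Y111.374
G01 X197.514 Y137.585
M5
G00 X0.000 Y0.000

Since the viewBox matches the mm dimensions, user units are millimetres directly. The only transform is the Y-flip y_m = 173.152 − y_svg.

Shape 1 is a closed polygon drawn with `<path>`. Its stroke #ff8800 means cut at S751, F808. After flipping Y the toolpath is (221.684,144.078) → (204.204,116.517) → (36.487,33.726) → (40.775,71.236) → (221.684,144.078), returning to the start.

Shape 2 is a circle drawn with `<circle>`. Its stroke #000000 means engrave at S226, F3247. After flipping Y the toolpath is (54.048,131.413) → (51.371,139.651) → (44.364,144.742) → (35.702,144.742) → (28.695,139.651) → (26.018,131.413) → (28.695,123.175) → (35.702,118.084) → (44.364,118.084) → (51.371,123.175) → (54.048,131.413), returning to the start.

Shape 3 is a cubic bezier drawn with `<path>`. Its stroke #000000 means engrave at S226, F3247. After flipping Y the toolpath is (70.562,64.345) → (80.619,64.177) → (88.074,54.274) → (93.478,40.102) → (97.381,27.125) → (100.333,20.807).

Shape 4 is a line segment drawn with `<line>`. Its stroke #000000 means engrave at S226, F3247. After flipping Y the toolpath is (28.277,107.971) → (29.772,59.850).

Shape 5 is a regular polygon drawn with `<path>`. Its stroke #ff8800 means cut at S751, F808. After flipping Y the toolpath is (197.514,137.585) → (223.725,169.164) → (255.304,142.953) → (229.093,111.374) → (197.514,137.585), returning to the start.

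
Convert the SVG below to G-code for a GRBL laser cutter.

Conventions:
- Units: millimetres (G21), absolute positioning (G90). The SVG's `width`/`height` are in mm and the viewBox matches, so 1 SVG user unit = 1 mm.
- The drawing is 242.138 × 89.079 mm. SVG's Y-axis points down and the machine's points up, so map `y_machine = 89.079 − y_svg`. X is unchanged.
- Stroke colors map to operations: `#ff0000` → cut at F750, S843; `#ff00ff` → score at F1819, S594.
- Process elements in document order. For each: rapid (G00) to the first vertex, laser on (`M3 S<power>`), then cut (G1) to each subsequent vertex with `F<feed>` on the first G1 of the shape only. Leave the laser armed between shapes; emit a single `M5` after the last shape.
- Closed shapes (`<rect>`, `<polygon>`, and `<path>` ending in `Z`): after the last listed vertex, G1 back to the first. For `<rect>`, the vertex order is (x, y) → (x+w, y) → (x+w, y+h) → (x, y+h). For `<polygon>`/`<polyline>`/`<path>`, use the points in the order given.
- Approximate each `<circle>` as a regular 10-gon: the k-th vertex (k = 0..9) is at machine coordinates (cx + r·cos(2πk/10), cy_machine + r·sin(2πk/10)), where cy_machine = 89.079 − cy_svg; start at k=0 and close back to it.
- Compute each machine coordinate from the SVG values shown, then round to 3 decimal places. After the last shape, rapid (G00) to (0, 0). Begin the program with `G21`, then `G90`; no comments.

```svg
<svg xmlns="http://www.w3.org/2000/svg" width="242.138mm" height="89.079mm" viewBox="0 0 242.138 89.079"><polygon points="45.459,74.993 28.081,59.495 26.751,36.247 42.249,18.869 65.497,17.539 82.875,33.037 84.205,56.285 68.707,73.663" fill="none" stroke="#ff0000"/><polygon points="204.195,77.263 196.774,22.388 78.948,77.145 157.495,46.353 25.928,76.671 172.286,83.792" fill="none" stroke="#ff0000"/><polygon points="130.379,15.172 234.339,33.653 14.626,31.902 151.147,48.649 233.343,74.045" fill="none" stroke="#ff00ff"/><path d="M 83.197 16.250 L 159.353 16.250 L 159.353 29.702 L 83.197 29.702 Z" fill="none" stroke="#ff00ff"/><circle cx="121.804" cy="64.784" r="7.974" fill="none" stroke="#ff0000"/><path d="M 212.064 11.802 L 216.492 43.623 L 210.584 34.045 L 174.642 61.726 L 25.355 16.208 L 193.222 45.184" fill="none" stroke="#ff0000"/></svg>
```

Since the viewBox matches the mm dimensions, user units are millimetres directly. The only transform is the Y-flip y_m = 89.079 − y_svg.

Shape 1 is a regular polygon drawn with `<polygon>`. Its stroke #ff0000 means cut at S843, F750. After flipping Y the toolpath is (45.459,14.086) → (28.081,29.584) → (26.751,52.832) → (42.249,70.210) → (65.497,71.540) → (82.875,56.042) → (84.205,32.794) → (68.707,15.416) → (45.459,14.086), returning to the start.

Shape 2 is a closed polygon drawn with `<polygon>`. Its stroke #ff0000 means cut at S843, F750. After flipping Y the toolpath is (204.195,11.816) → (196.774,66.691) → (78.948,11.934) → (157.495,42.726) → (25.928,12.408) → (172.286,5.287) → (204.195,11.816), returning to the start.

Shape 3 is a closed polygon drawn with `<polygon>`. Its stroke #ff00ff means score at S594, F1819. After flipping Y the toolpath is (130.379,73.907) → (234.339,55.426) → (14.626,57.177) → (151.147,40.430) → (233.343,15.034) → (130.379,73.907), returning to the start.

Shape 4 is a rectangle drawn with `<path>`. Its stroke #ff00ff means score at S594, F1819. After flipping Y the toolpath is (83.197,72.829) → (159.353,72.829) → (159.353,59.377) → (83.197,59.377) → (83.197,72.829), returning to the start.

Shape 5 is a circle drawn with `<circle>`. Its stroke #ff0000 means cut at S843, F750. After flipping Y the toolpath is (129.778,24.295) → (128.255,28.982) → (124.268,31.879) → (119.340,31.879) → (115.353,28.982) → (113.830,24.295) → (115.353,19.608) → (119.340,16.711) → (124.268,16.711) → (128.255,19.608) → (129.778,24.295), returning to the start.

Shape 6 is a open polyline drawn with `<path>`. Its stroke #ff0000 means cut at S843, F750. After flipping Y the toolpath is (212.064,77.277) → (216.492,45.456) → (210.584,55.034) → (174.642,27.353) → (25.355,72.871) → (193.222,43.895).

G21
G90
G00 X45.459 Y14.086
M3 S843
G1 X28.081 Y29.584 F750
G1 X26.751 Y52.832
G1 X42.249 Y70.210
G1 X65.497 Y71.540
G1 X82.875 Y56.042
G1 X84.205 Y32.794
G1 X68.707 Y15.416
G1 X45.459 Y14.086
G00 X204.195 Y11.816
M3 S843
G1 X196.774 Y66.691 F750
G1 X78.948 Y11.934
G1 X157.495 Y42.726
G1 X25.928 Y12.408
G1 X172.286 Y5.287
G1 X204.195 Y11.816
G00 X130.379 Y73.907
M3 S594
G1 X234.339 Y55.426 F1819
G1 X14.626 Y57.177
G1 X151.147 Y40.430
G1 X233.343 Y15.034
G1 X130.379 Y73.907
G00 X83.197 Y72.829
M3 S594
G1 X159.353 Y72.829 F1819
G1 X159.353 Y59.377
G1 X83.197 Y59.377
G1 X83.197 Y72.829
G00 X129.778 Y24.295
M3 S843
G1 X128.255 Y28.982 F750
G1 X124.268 Y31.879
G1 X119.340 Y31.879
G1 X115.353 Y28.982
G1 X113.830 Y24.295
G1 X115.353 Y19.608
G1 X119.340 Y16.711
G1 X124.268 Y16.711
G1 X128.255 Y19.608
G1 X129.778 Y24.295
G00 X212.064 Y77.277
M3 S843
G1 X216.492 Y45.456 F750
G1 X210.584 Y55.034
G1 X174.642 Y27.353
G1 X25.355 Y72.871
G1 X193.222 Y43.895
M5
G00 X0.000 Y0.000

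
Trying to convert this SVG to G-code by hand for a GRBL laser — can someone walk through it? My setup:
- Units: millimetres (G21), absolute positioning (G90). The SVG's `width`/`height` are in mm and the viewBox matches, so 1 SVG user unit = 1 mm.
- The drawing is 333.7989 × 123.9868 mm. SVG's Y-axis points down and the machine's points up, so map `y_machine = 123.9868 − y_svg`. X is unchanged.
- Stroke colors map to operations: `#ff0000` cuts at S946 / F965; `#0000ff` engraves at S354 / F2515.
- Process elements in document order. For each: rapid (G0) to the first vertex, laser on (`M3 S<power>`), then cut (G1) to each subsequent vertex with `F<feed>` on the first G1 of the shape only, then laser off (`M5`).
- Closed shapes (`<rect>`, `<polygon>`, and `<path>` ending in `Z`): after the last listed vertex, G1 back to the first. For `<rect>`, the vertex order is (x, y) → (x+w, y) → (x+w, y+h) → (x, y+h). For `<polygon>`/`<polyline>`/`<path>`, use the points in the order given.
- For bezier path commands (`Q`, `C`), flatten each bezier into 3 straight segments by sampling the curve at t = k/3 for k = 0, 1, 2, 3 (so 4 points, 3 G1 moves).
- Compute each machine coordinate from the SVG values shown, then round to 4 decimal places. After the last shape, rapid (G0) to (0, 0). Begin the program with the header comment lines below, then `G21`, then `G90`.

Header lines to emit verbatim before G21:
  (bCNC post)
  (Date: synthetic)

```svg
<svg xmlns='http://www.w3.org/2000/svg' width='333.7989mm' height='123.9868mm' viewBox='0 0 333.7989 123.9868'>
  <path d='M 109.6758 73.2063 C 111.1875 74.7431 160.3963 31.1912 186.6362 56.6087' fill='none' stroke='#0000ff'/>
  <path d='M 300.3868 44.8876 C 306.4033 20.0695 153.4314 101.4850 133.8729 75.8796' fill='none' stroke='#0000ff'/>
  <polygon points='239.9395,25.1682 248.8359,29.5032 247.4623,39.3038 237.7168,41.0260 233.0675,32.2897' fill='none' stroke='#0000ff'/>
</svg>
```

viewBox `0 0 333.7989 123.9868` with mm width/height → 1 unit = 1 mm. Flip: y_m = 123.9868 − y_svg.

**Shape 1** — `<path>` cubic bezier, stroke `#0000ff` → engrave (S354, F2515). Control points (SVG): P0=(109.6758,73.2063), P1=(111.1875,74.7431), P2=(160.3963,31.1912), P3=(186.6362,56.6087); sampled at t=k/3. Machine vertices: (109.6758,50.7805) → (124.4693,60.0489) → (155.3573,74.0302) → (186.6362,67.3781). Open path.

**Shape 2** — `<path>` cubic bezier, stroke `#0000ff` → engrave (S354, F2515). Control points (SVG): P0=(300.3868,44.8876), P1=(306.4033,20.0695), P2=(153.4314,101.4850), P3=(133.8729,75.8796); sampled at t=k/3. Machine vertices: (300.3868,79.0992) → (264.2369,76.4044) → (187.0728,50.2771) → (133.8729,48.1072). Open path.

**Shape 3** — `<polygon>` regular polygon, stroke `#0000ff` → engrave (S354, F2515). Machine vertices: (239.9395,98.8186) → (248.8359,94.4836) → (247.4623,84.6830) → (237.7168,82.9608) → (233.0675,91.6971) → (239.9395,98.8186). Closed: final G1 returns to the first vertex.

(bCNC post)
(Date: synthetic)
G21
G90
G0 X109.6758 Y50.7805
M3 S354
G1 X124.4693 Y60.0489 F2515
G1 X155.3573 Y74.0302
G1 X186.6362 Y67.3781
M5
G0 X300.3868 Y79.0992
M3 S354
G1 X264.2369 Y76.4044 F2515
G1 X187.0728 Y50.2771
G1 X133.8729 Y48.1072
M5
G0 X239.9395 Y98.8186
M3 S354
G1 X248.8359 Y94.4836 F2515
G1 X247.4623 Y84.6830
G1 X237.7168 Y82.9608
G1 X233.0675 Y91.6971
G1 X239.9395 Y98.8186
M5
G0 X0.0000 Y0.0000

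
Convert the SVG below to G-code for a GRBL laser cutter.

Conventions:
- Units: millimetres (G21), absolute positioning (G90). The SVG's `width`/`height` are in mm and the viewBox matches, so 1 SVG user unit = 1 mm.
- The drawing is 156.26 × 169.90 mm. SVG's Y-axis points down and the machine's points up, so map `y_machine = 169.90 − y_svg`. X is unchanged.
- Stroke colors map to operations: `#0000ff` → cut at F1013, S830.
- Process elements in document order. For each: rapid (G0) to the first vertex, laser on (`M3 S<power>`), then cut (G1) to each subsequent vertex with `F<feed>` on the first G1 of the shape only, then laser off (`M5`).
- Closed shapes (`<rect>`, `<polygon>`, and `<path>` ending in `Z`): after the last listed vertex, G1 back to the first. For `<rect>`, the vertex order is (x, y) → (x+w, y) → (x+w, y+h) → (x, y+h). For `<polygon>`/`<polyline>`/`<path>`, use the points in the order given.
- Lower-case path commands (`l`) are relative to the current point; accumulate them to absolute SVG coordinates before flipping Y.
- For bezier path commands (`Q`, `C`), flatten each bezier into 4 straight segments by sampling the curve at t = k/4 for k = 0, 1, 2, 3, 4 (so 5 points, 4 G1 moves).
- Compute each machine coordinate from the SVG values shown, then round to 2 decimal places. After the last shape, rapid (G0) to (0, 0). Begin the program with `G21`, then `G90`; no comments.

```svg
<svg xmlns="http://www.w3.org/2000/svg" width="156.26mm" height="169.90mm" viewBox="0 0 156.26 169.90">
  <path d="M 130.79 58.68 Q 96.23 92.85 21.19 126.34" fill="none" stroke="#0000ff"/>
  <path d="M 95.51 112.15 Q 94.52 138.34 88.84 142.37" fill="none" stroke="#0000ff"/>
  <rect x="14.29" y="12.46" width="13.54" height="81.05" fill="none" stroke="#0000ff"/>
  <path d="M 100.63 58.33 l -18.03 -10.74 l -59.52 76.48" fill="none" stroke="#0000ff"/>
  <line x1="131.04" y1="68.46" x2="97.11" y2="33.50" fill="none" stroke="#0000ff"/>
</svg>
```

G21
G90
G0 X130.79 Y111.22
M3 S830
G1 X110.98 Y94.18 F1013
G1 X86.11 Y77.22
G1 X56.18 Y60.35
G1 X21.19 Y43.56
M5
G0 X95.51 Y57.75
M3 S830
G1 X94.72 Y46.04 F1013
G1 X93.35 Y37.10
G1 X91.39 Y30.93
G1 X88.84 Y27.53
M5
G0 X14.29 Y157.44
M3 S830
G1 X27.83 Y157.44 F1013
G1 X27.83 Y76.39
G1 X14.29 Y76.39
G1 X14.29 Y157.44
M5
G0 X100.63 Y111.57
M3 S830
G1 X82.60 Y122.31 F1013
G1 X23.08 Y45.83
M5
G0 X131.04 Y101.44
M3 S830
G1 X97.11 Y136.40 F1013
M5
G0 X0.00 Y0.00

1 u = 1 mm; y_m = 169.90 − y.

[1] `<path>` quadratic bezier, #0000ff→cut S830 F1013: (130.79,111.22) → (110.98,94.18) → (86.11,77.22) → (56.18,60.35) → (21.19,43.56)

[2] `<path>` quadratic bezier, #0000ff→cut S830 F1013: (95.51,57.75) → (94.72,46.04) → (93.35,37.10) → (91.39,30.93) → (88.84,27.53)

[3] `<rect>` rectangle, #0000ff→cut S830 F1013: (14.29,157.44) → (27.83,157.44) → (27.83,76.39) → (14.29,76.39) → (14.29,157.44) (closed)

[4] `<path>` open polyline, #0000ff→cut S830 F1013: (100.63,111.57) → (82.60,122.31) → (23.08,45.83)

[5] `<line>` line segment, #0000ff→cut S830 F1013: (131.04,101.44) → (97.11,136.40)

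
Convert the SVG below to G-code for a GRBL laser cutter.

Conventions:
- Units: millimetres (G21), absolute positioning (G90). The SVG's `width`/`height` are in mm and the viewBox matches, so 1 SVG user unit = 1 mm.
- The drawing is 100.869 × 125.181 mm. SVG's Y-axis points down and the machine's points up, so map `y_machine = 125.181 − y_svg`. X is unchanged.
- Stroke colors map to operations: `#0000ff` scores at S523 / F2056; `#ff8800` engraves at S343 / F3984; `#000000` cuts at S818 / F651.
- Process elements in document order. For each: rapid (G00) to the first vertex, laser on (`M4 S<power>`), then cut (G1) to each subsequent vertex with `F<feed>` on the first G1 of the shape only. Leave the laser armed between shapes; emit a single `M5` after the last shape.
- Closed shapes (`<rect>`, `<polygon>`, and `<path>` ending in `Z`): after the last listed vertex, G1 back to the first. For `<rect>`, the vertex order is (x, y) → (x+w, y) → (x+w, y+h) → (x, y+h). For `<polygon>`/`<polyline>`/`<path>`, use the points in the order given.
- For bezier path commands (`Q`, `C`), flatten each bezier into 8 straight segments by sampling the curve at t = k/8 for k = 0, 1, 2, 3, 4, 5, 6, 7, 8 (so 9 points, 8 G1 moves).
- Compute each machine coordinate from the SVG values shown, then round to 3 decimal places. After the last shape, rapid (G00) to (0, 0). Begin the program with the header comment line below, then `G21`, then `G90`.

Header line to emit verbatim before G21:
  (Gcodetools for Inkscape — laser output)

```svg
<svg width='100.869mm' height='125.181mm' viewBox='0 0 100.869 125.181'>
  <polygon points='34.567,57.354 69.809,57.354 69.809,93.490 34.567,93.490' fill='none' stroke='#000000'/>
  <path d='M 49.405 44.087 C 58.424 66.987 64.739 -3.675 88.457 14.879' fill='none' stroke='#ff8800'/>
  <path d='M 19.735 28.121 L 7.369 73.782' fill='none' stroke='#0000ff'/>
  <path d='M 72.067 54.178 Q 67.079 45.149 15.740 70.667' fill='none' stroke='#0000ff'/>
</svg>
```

(Gcodetools for Inkscape — laser output)
G21
G90
G00 X34.567 Y67.827
M4 S818
G1 X69.809 Y67.827 F651
G1 X69.809 Y31.691
G1 X34.567 Y31.691
G1 X34.567 Y67.827
G00 X49.405 Y81.094
M4 S343
G1 X52.700 Y76.535 F3984
G1 X55.976 Y78.606
G1 X59.471 Y85.164
G1 X63.419 Y94.068
G1 X68.056 Y103.176
G1 X73.617 Y110.345
G1 X80.339 Y113.435
G1 X88.457 Y110.302
G00 X19.735 Y97.060
M4 S523
G1 X7.369 Y51.399 F2056
G00 X72.067 Y71.003
M4 S523
G1 X70.096 Y72.720 F2056
G1 X66.676 Y73.358
G1 X61.808 Y72.917
G1 X55.491 Y71.395
G1 X47.726 Y68.794
G1 X38.513 Y65.114
G1 X27.851 Y60.354
G1 X15.740 Y54.514
M5
G00 X0.000 Y0.000

Since the viewBox matches the mm dimensions, user units are millimetres directly. The only transform is the Y-flip y_m = 125.181 − y_svg.

Shape 1 is a rectangle drawn with `<polygon>`. Its stroke #000000 means cut at S818, F651. After flipping Y the toolpath is (34.567,67.827) → (69.809,67.827) → (69.809,31.691) → (34.567,31.691) → (34.567,67.827), returning to the start.

Shape 2 is a cubic bezier drawn with `<path>`. Its stroke #ff8800 means engrave at S343, F3984. After flipping Y the toolpath is (49.405,81.094) → (52.700,76.535) → (55.976,78.606) → (59.471,85.164) → (63.419,94.068) → (68.056,103.176) → (73.617,110.345) → (80.339,113.435) → (88.457,110.302).

Shape 3 is a line segment drawn with `<path>`. Its stroke #0000ff means score at S523, F2056. After flipping Y the toolpath is (19.735,97.060) → (7.369,51.399).

Shape 4 is a quadratic bezier drawn with `<path>`. Its stroke #0000ff means score at S523, F2056. After flipping Y the toolpath is (72.067,71.003) → (70.096,72.720) → (66.676,73.358) → (61.808,72.917) → (55.491,71.395) → (47.726,68.794) → (38.513,65.114) → (27.851,60.354) → (15.740,54.514).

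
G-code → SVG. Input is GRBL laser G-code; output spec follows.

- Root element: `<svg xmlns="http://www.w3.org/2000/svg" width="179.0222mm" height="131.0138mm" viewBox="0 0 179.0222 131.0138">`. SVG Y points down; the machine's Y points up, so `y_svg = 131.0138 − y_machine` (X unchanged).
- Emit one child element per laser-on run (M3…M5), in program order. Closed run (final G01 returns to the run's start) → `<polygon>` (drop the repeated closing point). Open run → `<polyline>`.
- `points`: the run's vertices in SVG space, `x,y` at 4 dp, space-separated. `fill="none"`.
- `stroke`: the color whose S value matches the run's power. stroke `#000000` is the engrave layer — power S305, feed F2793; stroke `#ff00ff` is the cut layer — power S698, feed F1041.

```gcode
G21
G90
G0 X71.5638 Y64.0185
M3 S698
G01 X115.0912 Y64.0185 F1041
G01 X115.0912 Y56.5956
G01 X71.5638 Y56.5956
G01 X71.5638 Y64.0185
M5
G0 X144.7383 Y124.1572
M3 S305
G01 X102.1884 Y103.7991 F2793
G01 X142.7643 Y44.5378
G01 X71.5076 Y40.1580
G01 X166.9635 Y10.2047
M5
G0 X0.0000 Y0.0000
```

Machine Y-up, SVG Y-down with viewBox height 131.0138, so y_svg = 131.0138 − y_machine; X carries over.

Run 1: the run's S698 means `#ff00ff` (cut). The run returns to its start, so emit a `<polygon>` with points (Y-flipped): 71.5638,66.9953 115.0912,66.9953 115.0912,74.4182 71.5638,74.4182.

Run 2: power S305 maps to stroke `#000000` (engrave). The run is open, so emit a `<polyline>` with points (Y-flipped): 144.7383,6.8566 102.1884,27.2147 142.7643,86.4760 71.5076,90.8558 166.9635,120.8091.

<svg xmlns="http://www.w3.org/2000/svg" width="179.0222mm" height="131.0138mm" viewBox="0 0 179.0222 131.0138">
  <polygon points="71.5638,66.9953 115.0912,66.9953 115.0912,74.4182 71.5638,74.4182" fill="none" stroke="#ff00ff"/>
  <polyline points="144.7383,6.8566 102.1884,27.2147 142.7643,86.4760 71.5076,90.8558 166.9635,120.8091" fill="none" stroke="#000000"/>
</svg>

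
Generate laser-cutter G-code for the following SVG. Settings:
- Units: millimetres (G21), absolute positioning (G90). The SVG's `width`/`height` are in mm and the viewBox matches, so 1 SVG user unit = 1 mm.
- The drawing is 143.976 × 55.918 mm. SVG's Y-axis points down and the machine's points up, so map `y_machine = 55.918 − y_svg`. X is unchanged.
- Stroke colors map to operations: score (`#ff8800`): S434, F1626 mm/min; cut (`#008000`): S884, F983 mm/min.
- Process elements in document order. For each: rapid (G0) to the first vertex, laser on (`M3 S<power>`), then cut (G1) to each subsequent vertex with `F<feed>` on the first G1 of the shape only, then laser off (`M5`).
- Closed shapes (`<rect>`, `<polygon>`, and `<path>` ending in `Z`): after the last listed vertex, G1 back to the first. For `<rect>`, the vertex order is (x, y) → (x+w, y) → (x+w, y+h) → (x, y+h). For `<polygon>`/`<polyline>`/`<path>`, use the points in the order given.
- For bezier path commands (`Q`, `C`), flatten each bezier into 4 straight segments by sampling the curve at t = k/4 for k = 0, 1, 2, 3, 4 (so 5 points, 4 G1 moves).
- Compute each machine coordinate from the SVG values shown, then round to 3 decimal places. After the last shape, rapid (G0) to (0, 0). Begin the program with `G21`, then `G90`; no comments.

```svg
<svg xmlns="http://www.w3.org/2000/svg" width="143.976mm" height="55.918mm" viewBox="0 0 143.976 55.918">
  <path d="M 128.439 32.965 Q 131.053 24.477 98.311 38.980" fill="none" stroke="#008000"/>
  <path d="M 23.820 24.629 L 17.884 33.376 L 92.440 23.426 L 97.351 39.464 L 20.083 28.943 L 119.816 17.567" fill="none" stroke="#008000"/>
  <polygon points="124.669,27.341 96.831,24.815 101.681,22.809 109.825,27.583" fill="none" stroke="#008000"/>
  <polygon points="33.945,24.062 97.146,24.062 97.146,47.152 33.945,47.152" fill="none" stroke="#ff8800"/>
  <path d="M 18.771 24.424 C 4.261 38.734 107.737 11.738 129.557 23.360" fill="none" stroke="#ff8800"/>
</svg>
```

viewBox `0 0 143.976 55.918` with mm width/height → 1 unit = 1 mm. Flip: y_m = 55.918 − y_svg.

**Shape 1** — `<path>` quadratic bezier, stroke `#008000` → cut (S884, F983). Control points (SVG): P0=(128.439,32.965), P1=(131.053,24.477), P2=(98.311,38.980); sampled at t=k/4. Machine vertices: (128.439,22.953) → (127.536,25.760) → (122.214,25.693) → (112.472,22.753) → (98.311,16.938). Open path.

**Shape 2** — `<path>` open polyline, stroke `#008000` → cut (S884, F983). Machine vertices: (23.820,31.289) → (17.884,22.542) → (92.440,32.492) → (97.351,16.454) → (20.083,26.975) → (119.816,38.351). Open path.

**Shape 3** — `<polygon>` closed polygon, stroke `#008000` → cut (S884, F983). Machine vertices: (124.669,28.577) → (96.831,31.103) → (101.681,33.109) → (109.825,28.335) → (124.669,28.577). Closed: final G1 returns to the first vertex.

**Shape 4** — `<polygon>` rectangle, stroke `#ff8800` → score (S434, F1626). Machine vertices: (33.945,31.856) → (97.146,31.856) → (97.146,8.766) → (33.945,8.766) → (33.945,31.856). Closed: final G1 returns to the first vertex.

**Shape 5** — `<path>` cubic bezier, stroke `#ff8800` → score (S434, F1626). Control points (SVG): P0=(18.771,24.424), P1=(4.261,38.734), P2=(107.737,11.738), P3=(129.557,23.360); sampled at t=k/4. Machine vertices: (18.771,31.494) → (26.891,27.258) → (60.540,31.018) → (101.001,35.282) → (129.557,32.558). Open path.

G21
G90
G0 X128.439 Y22.953
M3 S884
G1 X127.536 Y25.760 F983
G1 X122.214 Y25.693
G1 X112.472 Y22.753
G1 X98.311 Y16.938
M5
G0 X23.820 Y31.289
M3 S884
G1 X17.884 Y22.542 F983
G1 X92.440 Y32.492
G1 X97.351 Y16.454
G1 X20.083 Y26.975
G1 X119.816 Y38.351
M5
G0 X124.669 Y28.577
M3 S884
G1 X96.831 Y31.103 F983
G1 X101.681 Y33.109
G1 X109.825 Y28.335
G1 X124.669 Y28.577
M5
G0 X33.945 Y31.856
M3 S434
G1 X97.146 Y31.856 F1626
G1 X97.146 Y8.766
G1 X33.945 Y8.766
G1 X33.945 Y31.856
M5
G0 X18.771 Y31.494
M3 S434
G1 X26.891 Y27.258 F1626
G1 X60.540 Y31.018
G1 X101.001 Y35.282
G1 X129.557 Y32.558
M5
G0 X0.000 Y0.000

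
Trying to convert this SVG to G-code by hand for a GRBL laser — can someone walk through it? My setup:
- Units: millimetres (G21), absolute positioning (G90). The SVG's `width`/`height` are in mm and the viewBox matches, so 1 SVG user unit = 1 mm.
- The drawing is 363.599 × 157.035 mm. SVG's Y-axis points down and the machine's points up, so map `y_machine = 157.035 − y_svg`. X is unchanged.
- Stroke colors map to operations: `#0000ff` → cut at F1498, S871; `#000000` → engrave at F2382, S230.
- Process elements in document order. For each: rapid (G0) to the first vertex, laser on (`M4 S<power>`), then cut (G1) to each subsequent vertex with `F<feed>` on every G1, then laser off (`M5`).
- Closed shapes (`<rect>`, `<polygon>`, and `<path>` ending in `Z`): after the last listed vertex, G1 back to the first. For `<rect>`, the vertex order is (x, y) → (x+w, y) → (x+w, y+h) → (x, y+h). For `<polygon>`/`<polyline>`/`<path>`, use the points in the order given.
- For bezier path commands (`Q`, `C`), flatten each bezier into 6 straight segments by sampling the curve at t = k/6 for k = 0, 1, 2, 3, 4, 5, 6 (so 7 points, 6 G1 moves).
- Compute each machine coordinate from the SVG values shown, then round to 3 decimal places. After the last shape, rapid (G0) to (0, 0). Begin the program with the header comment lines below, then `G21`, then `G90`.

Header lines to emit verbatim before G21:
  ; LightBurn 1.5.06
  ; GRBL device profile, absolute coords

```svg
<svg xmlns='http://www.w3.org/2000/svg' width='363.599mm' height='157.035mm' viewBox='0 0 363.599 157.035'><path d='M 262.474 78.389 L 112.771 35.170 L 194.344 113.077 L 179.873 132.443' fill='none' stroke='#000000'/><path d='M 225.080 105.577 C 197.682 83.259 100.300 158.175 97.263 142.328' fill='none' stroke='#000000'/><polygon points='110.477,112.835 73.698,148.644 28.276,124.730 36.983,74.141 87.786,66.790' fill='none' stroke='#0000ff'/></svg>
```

viewBox `0 0 363.599 157.035` with mm width/height → 1 unit = 1 mm. Flip: y_m = 157.035 − y_svg.

**Shape 1** — `<path>` open polyline, stroke `#000000` → engrave (S230, F2382). Machine vertices: (262.474,78.646) → (112.771,121.865) → (194.344,43.958) → (179.873,24.592). Open path.

**Shape 2** — `<path>` cubic bezier, stroke `#000000` → engrave (S230, F2382). Control points (SVG): P0=(225.080,105.577), P1=(197.682,83.259), P2=(100.300,158.175), P3=(97.263,142.328); sampled at t=k/6. Machine vertices: (225.080,51.458) → (206.310,55.385) → (180.440,48.328) → (152.036,35.509) → (125.662,22.151) → (105.883,13.477) → (97.263,14.707). Open path.

**Shape 3** — `<polygon>` regular polygon, stroke `#0000ff` → cut (S871, F1498). Machine vertices: (110.477,44.200) → (73.698,8.391) → (28.276,32.305) → (36.983,82.894) → (87.786,90.245) → (110.477,44.200). Closed: final G1 returns to the first vertex.

; LightBurn 1.5.06
; GRBL device profile, absolute coords
G21
G90
G0 X262.474 Y78.646
M4 S230
G1 X112.771 Y121.865 F2382
G1 X194.344 Y43.958 F2382
G1 X179.873 Y24.592 F2382
M5
G0 X225.080 Y51.458
M4 S230
G1 X206.310 Y55.385 F2382
G1 X180.440 Y48.328 F2382
G1 X152.036 Y35.509 F2382
G1 X125.662 Y22.151 F2382
G1 X105.883 Y13.477 F2382
G1 X97.263 Y14.707 F2382
M5
G0 X110.477 Y44.200
M4 S871
G1 X73.698 Y8.391 F1498
G1 X28.276 Y32.305 F1498
G1 X36.983 Y82.894 F1498
G1 X87.786 Y90.245 F1498
G1 X110.477 Y44.200 F1498
M5
G0 X0.000 Y0.000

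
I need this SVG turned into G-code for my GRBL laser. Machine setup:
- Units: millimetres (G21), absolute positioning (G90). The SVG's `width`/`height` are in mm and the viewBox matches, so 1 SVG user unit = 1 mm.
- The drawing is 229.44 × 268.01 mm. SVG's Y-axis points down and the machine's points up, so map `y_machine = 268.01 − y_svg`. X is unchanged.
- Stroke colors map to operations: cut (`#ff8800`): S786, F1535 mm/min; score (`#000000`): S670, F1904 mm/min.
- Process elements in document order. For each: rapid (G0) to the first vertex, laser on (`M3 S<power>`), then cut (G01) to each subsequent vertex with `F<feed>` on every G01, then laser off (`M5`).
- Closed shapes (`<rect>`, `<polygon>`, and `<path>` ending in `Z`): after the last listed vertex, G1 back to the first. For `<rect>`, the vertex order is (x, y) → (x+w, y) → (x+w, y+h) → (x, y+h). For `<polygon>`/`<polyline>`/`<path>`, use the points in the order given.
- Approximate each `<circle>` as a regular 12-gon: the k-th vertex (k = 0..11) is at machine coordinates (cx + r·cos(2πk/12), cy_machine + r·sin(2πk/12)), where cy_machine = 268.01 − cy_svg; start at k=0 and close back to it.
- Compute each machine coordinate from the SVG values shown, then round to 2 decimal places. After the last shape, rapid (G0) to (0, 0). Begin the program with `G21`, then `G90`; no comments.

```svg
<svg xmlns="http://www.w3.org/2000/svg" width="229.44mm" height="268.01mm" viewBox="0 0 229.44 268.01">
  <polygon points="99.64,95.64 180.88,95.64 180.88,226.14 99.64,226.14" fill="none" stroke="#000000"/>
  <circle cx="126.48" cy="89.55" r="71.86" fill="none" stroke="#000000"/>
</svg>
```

Since the viewBox matches the mm dimensions, user units are millimetres directly. The only transform is the Y-flip y_m = 268.01 − y_svg.

Shape 1 is a rectangle drawn with `<polygon>`. Its stroke #000000 means score at S670, F1904. After flipping Y the toolpath is (99.64,172.37) → (180.88,172.37) → (180.88,41.87) → (99.64,41.87) → (99.64,172.37), returning to the start.

Shape 2 is a circle drawn with `<circle>`. Its stroke #000000 means score at S670, F1904. After flipping Y the toolpath is (198.34,178.46) → (188.71,214.39) → (162.41,240.69) → (126.48,250.32) → (90.55,240.69) → (64.25,214.39) → (54.62,178.46) → (64.25,142.53) → (90.55,116.23) → (126.48,106.60) → (162.41,116.23) → (188.71,142.53) → (198.34,178.46), returning to the start.

G21
G90
G0 X99.64 Y172.37
M3 S670
G01 X180.88 Y172.37 F1904
G01 X180.88 Y41.87 F1904
G01 X99.64 Y41.87 F1904
G01 X99.64 Y172.37 F1904
M5
G0 X198.34 Y178.46
M3 S670
G01 X188.71 Y214.39 F1904
G01 X162.41 Y240.69 F1904
G01 X126.48 Y250.32 F1904
G01 X90.55 Y240.69 F1904
G01 X64.25 Y214.39 F1904
G01 X54.62 Y178.46 F1904
G01 X64.25 Y142.53 F1904
G01 X90.55 Y116.23 F1904
G01 X126.48 Y106.60 F1904
G01 X162.41 Y116.23 F1904
G01 X188.71 Y142.53 F1904
G01 X198.34 Y178.46 F1904
M5
G0 X0.00 Y0.00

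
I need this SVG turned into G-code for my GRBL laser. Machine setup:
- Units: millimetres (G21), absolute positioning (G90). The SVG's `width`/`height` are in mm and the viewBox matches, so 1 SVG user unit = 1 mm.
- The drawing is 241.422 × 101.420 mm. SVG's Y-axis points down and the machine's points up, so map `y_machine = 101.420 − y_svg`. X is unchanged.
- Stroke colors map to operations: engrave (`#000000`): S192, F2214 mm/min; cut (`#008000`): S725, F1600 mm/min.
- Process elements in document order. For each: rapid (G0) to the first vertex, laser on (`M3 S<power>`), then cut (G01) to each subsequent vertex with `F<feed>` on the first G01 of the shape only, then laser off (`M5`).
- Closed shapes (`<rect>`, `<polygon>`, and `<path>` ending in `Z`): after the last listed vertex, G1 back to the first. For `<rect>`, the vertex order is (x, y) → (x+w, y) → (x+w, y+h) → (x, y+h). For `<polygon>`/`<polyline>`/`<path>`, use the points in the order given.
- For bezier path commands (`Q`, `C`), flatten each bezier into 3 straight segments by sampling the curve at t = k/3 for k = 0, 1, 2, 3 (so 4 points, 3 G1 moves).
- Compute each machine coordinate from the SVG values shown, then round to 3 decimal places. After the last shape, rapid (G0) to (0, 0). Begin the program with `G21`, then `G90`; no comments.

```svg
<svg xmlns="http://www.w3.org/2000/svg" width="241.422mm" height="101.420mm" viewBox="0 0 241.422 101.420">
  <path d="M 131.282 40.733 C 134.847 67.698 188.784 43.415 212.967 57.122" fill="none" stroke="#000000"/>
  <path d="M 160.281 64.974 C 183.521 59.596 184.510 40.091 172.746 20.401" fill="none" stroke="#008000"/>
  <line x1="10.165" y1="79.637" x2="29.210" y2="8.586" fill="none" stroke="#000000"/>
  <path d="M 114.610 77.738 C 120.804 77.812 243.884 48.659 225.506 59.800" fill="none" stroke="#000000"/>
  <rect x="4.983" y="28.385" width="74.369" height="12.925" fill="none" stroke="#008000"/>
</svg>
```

viewBox `0 0 241.422 101.420` with mm width/height → 1 unit = 1 mm. Flip: y_m = 101.420 − y_svg.

**Shape 1** — `<path>` cubic bezier, stroke `#000000` → engrave (S192, F2214). Control points (SVG): P0=(131.282,40.733), P1=(134.847,67.698), P2=(188.784,43.415), P3=(212.967,57.122); sampled at t=k/3. Machine vertices: (131.282,60.687) → (148.670,47.500) → (181.834,48.647) → (212.967,44.298). Open path.

**Shape 2** — `<path>` cubic bezier, stroke `#008000` → cut (S725, F1600). Control points (SVG): P0=(160.281,64.974), P1=(183.521,59.596), P2=(184.510,40.091), P3=(172.746,20.401); sampled at t=k/3. Machine vertices: (160.281,36.446) → (176.456,46.017) → (179.907,61.907) → (172.746,81.019). Open path.

**Shape 3** — `<line>` line segment, stroke `#000000` → engrave (S192, F2214). Machine vertices: (10.165,21.783) → (29.210,92.834). Open path.

**Shape 4** — `<path>` cubic bezier, stroke `#000000` → engrave (S192, F2214). Control points (SVG): P0=(114.610,77.738), P1=(120.804,77.812), P2=(243.884,48.659), P3=(225.506,59.800); sampled at t=k/3. Machine vertices: (114.610,23.682) → (150.198,30.775) → (206.300,41.905) → (225.506,41.620). Open path.

**Shape 5** — `<rect>` rectangle, stroke `#008000` → cut (S725, F1600). Machine vertices: (4.983,73.035) → (79.352,73.035) → (79.352,60.110) → (4.983,60.110) → (4.983,73.035). Closed: final G1 returns to the first vertex.

G21
G90
G0 X131.282 Y60.687
M3 S192
G01 X148.670 Y47.500 F2214
G01 X181.834 Y48.647
G01 X212.967 Y44.298
M5
G0 X160.281 Y36.446
M3 S725
G01 X176.456 Y46.017 F1600
G01 X179.907 Y61.907
G01 X172.746 Y81.019
M5
G0 X10.165 Y21.783
M3 S192
G01 X29.210 Y92.834 F2214
M5
G0 X114.610 Y23.682
M3 S192
G01 X150.198 Y30.775 F2214
G01 X206.300 Y41.905
G01 X225.506 Y41.620
M5
G0 X4.983 Y73.035
M3 S725
G01 X79.352 Y73.035 F1600
G01 X79.352 Y60.110
G01 X4.983 Y60.110
G01 X4.983 Y73.035
M5
G0 X0.000 Y0.000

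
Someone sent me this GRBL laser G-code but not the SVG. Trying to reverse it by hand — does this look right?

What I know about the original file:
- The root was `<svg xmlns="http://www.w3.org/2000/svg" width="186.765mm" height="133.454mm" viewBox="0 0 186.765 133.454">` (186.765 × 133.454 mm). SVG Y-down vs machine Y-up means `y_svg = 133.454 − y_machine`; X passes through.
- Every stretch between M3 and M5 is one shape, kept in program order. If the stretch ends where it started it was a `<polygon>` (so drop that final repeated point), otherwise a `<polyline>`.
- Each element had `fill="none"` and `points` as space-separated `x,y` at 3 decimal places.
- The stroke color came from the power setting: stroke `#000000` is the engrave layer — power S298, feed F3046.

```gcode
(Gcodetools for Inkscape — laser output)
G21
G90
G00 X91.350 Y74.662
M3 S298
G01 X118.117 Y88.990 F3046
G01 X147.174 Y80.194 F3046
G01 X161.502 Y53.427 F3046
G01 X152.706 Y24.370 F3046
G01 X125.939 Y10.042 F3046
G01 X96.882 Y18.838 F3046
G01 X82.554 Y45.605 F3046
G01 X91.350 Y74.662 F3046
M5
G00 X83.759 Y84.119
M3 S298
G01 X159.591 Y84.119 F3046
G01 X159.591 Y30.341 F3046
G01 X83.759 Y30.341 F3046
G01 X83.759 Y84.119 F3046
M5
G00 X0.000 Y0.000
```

Each laser-on run becomes one SVG element. Flip Y back into SVG space with y_svg = 133.454 − y_machine. Every run uses S298, so all elements get stroke `#000000` (engrave).

Run 1: The run returns to its start, so emit a `<polygon>` with points (Y-flipped): 91.350,58.792 118.117,44.464 147.174,53.260 161.502,80.027 152.706,109.084 125.939,123.412 96.882,114.616 82.554,87.849.

Run 2: The run returns to its start, so emit a `<polygon>` with points (Y-flipped): 83.759,49.335 159.591,49.335 159.591,103.113 83.759,103.113.

<svg xmlns="http://www.w3.org/2000/svg" width="186.765mm" height="133.454mm" viewBox="0 0 186.765 133.454">
  <polygon points="91.350,58.792 118.117,44.464 147.174,53.260 161.502,80.027 152.706,109.084 125.939,123.412 96.882,114.616 82.554,87.849" fill="none" stroke="#000000"/>
  <polygon points="83.759,49.335 159.591,49.335 159.591,103.113 83.759,103.113" fill="none" stroke="#000000"/>
</svg>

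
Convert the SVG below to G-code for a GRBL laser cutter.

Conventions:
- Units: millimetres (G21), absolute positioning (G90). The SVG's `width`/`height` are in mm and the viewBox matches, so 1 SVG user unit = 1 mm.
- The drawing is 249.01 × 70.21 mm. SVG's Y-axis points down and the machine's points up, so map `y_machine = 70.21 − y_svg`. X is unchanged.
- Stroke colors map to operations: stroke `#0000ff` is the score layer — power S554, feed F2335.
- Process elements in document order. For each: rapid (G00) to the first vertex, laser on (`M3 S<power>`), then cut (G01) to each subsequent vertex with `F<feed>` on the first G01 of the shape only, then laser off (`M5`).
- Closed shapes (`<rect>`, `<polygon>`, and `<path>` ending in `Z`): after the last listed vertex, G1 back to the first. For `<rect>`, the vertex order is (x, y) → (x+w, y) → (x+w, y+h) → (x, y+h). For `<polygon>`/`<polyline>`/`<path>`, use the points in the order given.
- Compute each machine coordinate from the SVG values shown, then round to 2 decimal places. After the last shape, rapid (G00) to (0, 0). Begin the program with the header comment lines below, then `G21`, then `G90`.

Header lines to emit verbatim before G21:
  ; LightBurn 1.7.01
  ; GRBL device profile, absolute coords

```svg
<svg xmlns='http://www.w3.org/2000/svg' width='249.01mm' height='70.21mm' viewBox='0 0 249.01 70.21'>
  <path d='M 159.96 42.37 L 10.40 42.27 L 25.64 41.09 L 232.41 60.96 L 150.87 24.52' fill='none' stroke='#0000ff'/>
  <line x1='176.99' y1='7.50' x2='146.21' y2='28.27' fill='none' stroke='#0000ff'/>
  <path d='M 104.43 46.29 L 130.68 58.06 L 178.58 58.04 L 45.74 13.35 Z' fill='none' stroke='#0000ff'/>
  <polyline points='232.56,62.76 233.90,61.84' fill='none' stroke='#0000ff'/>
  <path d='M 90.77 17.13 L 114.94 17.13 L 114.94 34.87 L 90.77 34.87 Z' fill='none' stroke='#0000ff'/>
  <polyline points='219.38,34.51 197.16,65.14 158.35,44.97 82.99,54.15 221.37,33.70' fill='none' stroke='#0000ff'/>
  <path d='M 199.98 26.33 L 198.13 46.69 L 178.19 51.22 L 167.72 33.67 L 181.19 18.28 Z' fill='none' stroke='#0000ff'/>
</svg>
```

Since the viewBox matches the mm dimensions, user units are millimetres directly. The only transform is the Y-flip y_m = 70.21 − y_svg.

Shape 1 is a open polyline drawn with `<path>`. Its stroke #0000ff means score at S554, F2335. After flipping Y the toolpath is (159.96,27.84) → (10.40,27.94) → (25.64,29.12) → (232.41,9.25) → (150.87,45.69).

Shape 2 is a line segment drawn with `<line>`. Its stroke #0000ff means score at S554, F2335. After flipping Y the toolpath is (176.99,62.71) → (146.21,41.94).

Shape 3 is a closed polygon drawn with `<path>`. Its stroke #0000ff means score at S554, F2335. After flipping Y the toolpath is (104.43,23.92) → (130.68,12.15) → (178.58,12.17) → (45.74,56.86) → (104.43,23.92), returning to the start.

Shape 4 is a line segment drawn with `<polyline>`. Its stroke #0000ff means score at S554, F2335. After flipping Y the toolpath is (232.56,7.45) → (233.90,8.37).

Shape 5 is a rectangle drawn with `<path>`. Its stroke #0000ff means score at S554, F2335. After flipping Y the toolpath is (90.77,53.08) → (114.94,53.08) → (114.94,35.34) → (90.77,35.34) → (90.77,53.08), returning to the start.

Shape 6 is a open polyline drawn with `<polyline>`. Its stroke #0000ff means score at S554, F2335. After flipping Y the toolpath is (219.38,35.70) → (197.16,5.07) → (158.35,25.24) → (82.99,16.06) → (221.37,36.51).

Shape 7 is a regular polygon drawn with `<path>`. Its stroke #0000ff means score at S554, F2335. After flipping Y the toolpath is (199.98,43.88) → (198.13,23.52) → (178.19,18.99) → (167.72,36.54) → (181.19,51.93) → (199.98,43.88), returning to the start.

; LightBurn 1.7.01
; GRBL device profile, absolute coords
G21
G90
G00 X159.96 Y27.84
M3 S554
G01 X10.40 Y27.94 F2335
G01 X25.64 Y29.12
G01 X232.41 Y9.25
G01 X150.87 Y45.69
M5
G00 X176.99 Y62.71
M3 S554
G01 X146.21 Y41.94 F2335
M5
G00 X104.43 Y23.92
M3 S554
G01 X130.68 Y12.15 F2335
G01 X178.58 Y12.17
G01 X45.74 Y56.86
G01 X104.43 Y23.92
M5
G00 X232.56 Y7.45
M3 S554
G01 X233.90 Y8.37 F2335
M5
G00 X90.77 Y53.08
M3 S554
G01 X114.94 Y53.08 F2335
G01 X114.94 Y35.34
G01 X90.77 Y35.34
G01 X90.77 Y53.08
M5
G00 X219.38 Y35.70
M3 S554
G01 X197.16 Y5.07 F2335
G01 X158.35 Y25.24
G01 X82.99 Y16.06
G01 X221.37 Y36.51
M5
G00 X199.98 Y43.88
M3 S554
G01 X198.13 Y23.52 F2335
G01 X178.19 Y18.99
G01 X167.72 Y36.54
G01 X181.19 Y51.93
G01 X199.98 Y43.88
M5
G00 X0.00 Y0.00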